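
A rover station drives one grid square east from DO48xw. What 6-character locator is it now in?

Longitude subsquare x = 23; +1 → 24, wraps to 0 = a, carry into square.
Longitude square 4; +1 → 5.
The latitude characters are unchanged.

DO58aw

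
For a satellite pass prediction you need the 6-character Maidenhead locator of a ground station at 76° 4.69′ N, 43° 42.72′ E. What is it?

LQ16ub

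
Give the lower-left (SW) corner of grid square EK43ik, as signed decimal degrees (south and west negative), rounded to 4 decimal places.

Field E=4, K=10: +4·20° lon, +10·10° lat → SW at lon -100°, lat 10°.
Square 4, 3: +4·2° lon, +3·1° lat → SW at lon -92°, lat 13°.
Subsquare i=8, k=10: +8·0.0833333° lon, +10·0.0416667° lat → SW at lon -91.3333°, lat 13.4167°.
latitude 13.4167, longitude -91.3333.

13.4167, -91.3333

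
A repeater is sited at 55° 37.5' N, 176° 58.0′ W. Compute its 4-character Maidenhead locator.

AO15

Add 180° to longitude and 90° to latitude: 3.03, 145.62.
Field: lon ⌊3.03/20⌋ = 0 → A; lat ⌊145.62/10⌋ = 14 → O.
Square: lon ⌊3.03/2⌋ = 1; lat ⌊5.62/1⌋ = 5.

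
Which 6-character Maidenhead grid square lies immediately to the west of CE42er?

Longitude subsquare e = 4; −1 → 3 = d.
The latitude characters are unchanged.

CE42dr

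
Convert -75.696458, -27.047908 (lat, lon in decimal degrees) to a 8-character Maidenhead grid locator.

HB64lh42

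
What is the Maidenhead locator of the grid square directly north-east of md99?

NE00

Longitude square 9; +1 → 10, wraps to 0, carry into field.
Longitude field M = 12; +1 → 13 = N.
Latitude square 9; +1 → 10, wraps to 0, carry into field.
Latitude field D = 3; +1 → 4 = E.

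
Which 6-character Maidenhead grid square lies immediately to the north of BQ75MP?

BQ75mq

Latitude subsquare p = 15; +1 → 16 = q.
The longitude characters are unchanged.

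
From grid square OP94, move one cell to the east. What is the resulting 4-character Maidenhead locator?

PP04

Longitude square 9; +1 → 10, wraps to 0, carry into field.
Longitude field O = 14; +1 → 15 = P.
The latitude characters are unchanged.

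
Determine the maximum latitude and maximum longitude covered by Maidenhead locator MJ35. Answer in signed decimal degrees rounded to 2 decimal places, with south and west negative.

Field M=12, J=9: +12·20° lon, +9·10° lat → SW at lon 60°, lat 0°.
Square 3, 5: +3·2° lon, +5·1° lat → SW at lon 66°, lat 5°.
Cell spans 2° lon × 1° lat. NE corner is SW corner plus one full cell.
latitude 6.00, longitude 68.00.

6.00, 68.00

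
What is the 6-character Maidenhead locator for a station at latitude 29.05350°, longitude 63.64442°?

ML19tb

Add 180° to longitude and 90° to latitude: 243.6444, 119.0535.
Field: 243.6444/20 → 12 → M, 119.0535/10 → 11 → L; chars ML.
Square: 3.6444/2 → 1, 9.0535/1 → 9; chars 19.
Subsquare: 1.6444/0.0833333 → 19 → t, 0.0535/0.0416667 → 1 → b; chars tb.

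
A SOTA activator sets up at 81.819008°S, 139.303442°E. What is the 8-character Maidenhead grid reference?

PA98pe63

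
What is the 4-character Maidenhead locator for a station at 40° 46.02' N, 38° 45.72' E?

KN90

Offset from 180°W / 90°S: lon 218.76°, lat 130.77°.
Field: lon ⌊218.76/20⌋ = 10 → K; lat ⌊130.77/10⌋ = 13 → N.
Square: lon ⌊18.76/2⌋ = 9; lat ⌊0.77/1⌋ = 0.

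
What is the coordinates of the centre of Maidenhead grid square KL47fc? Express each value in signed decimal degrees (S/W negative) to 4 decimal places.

Field K=10, L=11: +10·20° lon, +11·10° lat → SW at lon 20°, lat 20°.
Square 4, 7: +4·2° lon, +7·1° lat → SW at lon 28°, lat 27°.
Subsquare f=5, c=2: +5·0.0833333° lon, +2·0.0416667° lat → SW at lon 28.4167°, lat 27.0833°.
Cell spans 0.0833333° lon × 0.0416667° lat. Centre is SW corner plus half of each.
latitude 27.1042, longitude 28.4583.

27.1042, 28.4583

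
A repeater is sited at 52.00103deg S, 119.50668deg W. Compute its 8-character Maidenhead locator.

Offset from 180°W / 90°S: lon 60.49332°, lat 37.99897°.
Field: lon ⌊60.49332/20⌋ = 3 → D; lat ⌊37.99897/10⌋ = 3 → D.
Square: lon ⌊0.49332/2⌋ = 0; lat ⌊7.99897/1⌋ = 7.
Subsquare: lon ⌊0.49332/0.0833333⌋ = 5 → f; lat ⌊0.99897/0.0416667⌋ = 23 → x.
Extended square: lon ⌊0.07665/0.00833333⌋ = 9; lat ⌊0.04064/0.00416667⌋ = 9.

DD07fx99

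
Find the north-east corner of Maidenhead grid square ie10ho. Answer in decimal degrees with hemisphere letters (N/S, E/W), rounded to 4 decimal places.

Field I=8, E=4: +8·20° lon, +4·10° lat → SW at lon -20°, lat -50°.
Square 1, 0: +1·2° lon, +0·1° lat → SW at lon -18°, lat -50°.
Subsquare h=7, o=14: +7·0.0833333° lon, +14·0.0416667° lat → SW at lon -17.4167°, lat -49.4167°.
Cell spans 0.0833333° lon × 0.0416667° lat. NE corner is SW corner plus one full cell.
latitude 49.3750° S, longitude 17.3333° W.

49.3750° S, 17.3333° W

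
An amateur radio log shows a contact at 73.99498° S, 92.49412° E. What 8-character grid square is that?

Shift to the Maidenhead origin (180°W, 90°S): lon 272.49412, lat 16.00502.
Field: lon ⌊272.49412/20⌋ = 13 → N; lat ⌊16.00502/10⌋ = 1 → B.
Square: lon ⌊12.49412/2⌋ = 6; lat ⌊6.00502/1⌋ = 6.
Subsquare: lon ⌊0.49412/0.0833333⌋ = 5 → f; lat ⌊0.00502/0.0416667⌋ = 0 → a.
Extended square: lon ⌊0.07745/0.00833333⌋ = 9; lat ⌊0.00502/0.00416667⌋ = 1.

NB66fa91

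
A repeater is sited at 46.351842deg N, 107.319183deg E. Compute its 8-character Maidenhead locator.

Shift to the Maidenhead origin (180°W, 90°S): lon 287.31918, lat 136.35184.
Field: lon ⌊287.31918/20⌋ = 14 → O; lat ⌊136.35184/10⌋ = 13 → N.
Square: lon ⌊7.31918/2⌋ = 3; lat ⌊6.35184/1⌋ = 6.
Subsquare: lon ⌊1.31918/0.0833333⌋ = 15 → p; lat ⌊0.35184/0.0416667⌋ = 8 → i.
Extended square: lon ⌊0.06918/0.00833333⌋ = 8; lat ⌊0.01851/0.00416667⌋ = 4.

ON36pi84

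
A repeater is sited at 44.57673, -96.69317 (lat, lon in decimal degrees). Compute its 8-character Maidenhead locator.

EN14pn68

Shift to the Maidenhead origin (180°W, 90°S): lon 83.30683, lat 134.57673.
Field (20°×10°, letters A–R): lon ⌊83.30683/20⌋ = 4 → E; lat ⌊134.57673/10⌋ = 13 → N.
Square (2°×1°, digits 0–9): lon ⌊3.30683/2⌋ = 1; lat ⌊4.57673/1⌋ = 4.
Subsquare (5′×2.5′, letters a–x): lon ⌊1.30683/0.0833333⌋ = 15 → p; lat ⌊0.57673/0.0416667⌋ = 13 → n.
Extended square (30″×15″, digits 0–9): lon ⌊0.05683/0.00833333⌋ = 6; lat ⌊0.03506/0.00416667⌋ = 8.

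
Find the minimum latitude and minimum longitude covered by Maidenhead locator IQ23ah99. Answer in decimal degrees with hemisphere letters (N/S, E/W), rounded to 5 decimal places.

73.32917° N, 15.92500° W

Field I=8, Q=16: +8·20° lon, +16·10° lat → SW at lon -20°, lat 70°.
Square 2, 3: +2·2° lon, +3·1° lat → SW at lon -16°, lat 73°.
Subsquare a=0, h=7: +0·0.0833333° lon, +7·0.0416667° lat → SW at lon -16°, lat 73.2917°.
Extended square 9, 9: +9·0.00833333° lon, +9·0.00416667° lat → SW at lon -15.925°, lat 73.3292°.
latitude 73.32917° N, longitude 15.92500° W.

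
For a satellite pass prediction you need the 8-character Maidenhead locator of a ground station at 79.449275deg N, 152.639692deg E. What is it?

QQ69hk67

Shift to the Maidenhead origin (180°W, 90°S): lon 332.63969, lat 169.44928.
Field: 332.63969/20 → 16 → Q, 169.44928/10 → 16 → Q; chars QQ.
Square: 12.63969/2 → 6, 9.44928/1 → 9; chars 69.
Subsquare: 0.63969/0.0833333 → 7 → h, 0.44928/0.0416667 → 10 → k; chars hk.
Extended square: 0.05636/0.00833333 → 6, 0.03261/0.00416667 → 7; chars 67.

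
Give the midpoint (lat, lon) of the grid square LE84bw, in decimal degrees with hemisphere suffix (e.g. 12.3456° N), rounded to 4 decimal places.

Field L=11, E=4: +11·20° lon, +4·10° lat → SW at lon 40°, lat -50°.
Square 8, 4: +8·2° lon, +4·1° lat → SW at lon 56°, lat -46°.
Subsquare b=1, w=22: +1·0.0833333° lon, +22·0.0416667° lat → SW at lon 56.0833°, lat -45.0833°.
Cell spans 0.0833333° lon × 0.0416667° lat. Centre is SW corner plus half of each.
latitude 45.0625° S, longitude 56.1250° E.

45.0625° S, 56.1250° E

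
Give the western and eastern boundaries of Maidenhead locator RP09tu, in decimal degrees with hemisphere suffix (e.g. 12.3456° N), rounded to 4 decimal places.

Field R=17, P=15: +17·20° lon, +15·10° lat → SW at lon 160°, lat 60°.
Square 0, 9: +0·2° lon, +9·1° lat → SW at lon 160°, lat 69°.
Subsquare t=19, u=20: +19·0.0833333° lon, +20·0.0416667° lat → SW at lon 161.583°, lat 69.8333°.
Cell spans 0.0833333° lon × 0.0416667° lat.
west 161.5833° E, east 161.6667° E.

161.5833° E, 161.6667° E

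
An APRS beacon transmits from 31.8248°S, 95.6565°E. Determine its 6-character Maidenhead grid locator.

Offset from 180°W / 90°S: lon 275.6565°, lat 58.1752°.
Field (20°×10°, letters A–R): 275.6565/20 → 13 → N, 58.1752/10 → 5 → F; chars NF.
Square (2°×1°, digits 0–9): 15.6565/2 → 7, 8.1752/1 → 8; chars 78.
Subsquare (5′×2.5′, letters a–x): 1.6565/0.0833333 → 19 → t, 0.1752/0.0416667 → 4 → e; chars te.

NF78te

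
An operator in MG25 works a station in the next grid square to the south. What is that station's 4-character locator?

MG24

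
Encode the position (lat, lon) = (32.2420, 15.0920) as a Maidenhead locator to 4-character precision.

JM72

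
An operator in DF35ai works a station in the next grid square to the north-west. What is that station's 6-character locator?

Longitude subsquare a = 0; −1 → -1, wraps to 23 = x, carry into square.
Longitude square 3; −1 → 2.
Latitude subsquare i = 8; +1 → 9 = j.

DF25xj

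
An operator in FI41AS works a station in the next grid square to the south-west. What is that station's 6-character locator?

Longitude subsquare a = 0; −1 → -1, wraps to 23 = x, carry into square.
Longitude square 4; −1 → 3.
Latitude subsquare s = 18; −1 → 17 = r.

FI31xr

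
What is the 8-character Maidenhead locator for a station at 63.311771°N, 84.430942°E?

NP23fh14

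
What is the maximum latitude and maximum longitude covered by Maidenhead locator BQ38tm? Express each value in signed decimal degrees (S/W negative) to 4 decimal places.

78.5417, -152.3333

Field B=1, Q=16: +1·20° lon, +16·10° lat → SW at lon -160°, lat 70°.
Square 3, 8: +3·2° lon, +8·1° lat → SW at lon -154°, lat 78°.
Subsquare t=19, m=12: +19·0.0833333° lon, +12·0.0416667° lat → SW at lon -152.417°, lat 78.5°.
Cell spans 0.0833333° lon × 0.0416667° lat. NE corner is SW corner plus one full cell.
latitude 78.5417, longitude -152.3333.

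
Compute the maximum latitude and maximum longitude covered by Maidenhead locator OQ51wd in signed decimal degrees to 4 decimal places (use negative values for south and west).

71.1667, 111.9167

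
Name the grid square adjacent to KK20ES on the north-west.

KK20dt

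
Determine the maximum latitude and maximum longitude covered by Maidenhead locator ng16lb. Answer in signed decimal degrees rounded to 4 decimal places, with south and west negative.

-23.9167, 83.0000

Field N=13, G=6: +13·20° lon, +6·10° lat → SW at lon 80°, lat -30°.
Square 1, 6: +1·2° lon, +6·1° lat → SW at lon 82°, lat -24°.
Subsquare l=11, b=1: +11·0.0833333° lon, +1·0.0416667° lat → SW at lon 82.9167°, lat -23.9583°.
Cell spans 0.0833333° lon × 0.0416667° lat. NE corner is SW corner plus one full cell.
latitude -23.9167, longitude 83.0000.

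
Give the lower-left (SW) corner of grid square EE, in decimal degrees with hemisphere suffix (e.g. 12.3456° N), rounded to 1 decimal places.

50.0° S, 100.0° W

Field E=4, E=4: +4·20° lon, +4·10° lat → SW at lon -100°, lat -50°.
latitude 50.0° S, longitude 100.0° W.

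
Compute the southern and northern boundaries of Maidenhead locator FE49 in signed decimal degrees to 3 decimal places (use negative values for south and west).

-41.000, -40.000

Field F=5, E=4: +5·20° lon, +4·10° lat → SW at lon -80°, lat -50°.
Square 4, 9: +4·2° lon, +9·1° lat → SW at lon -72°, lat -41°.
Cell spans 2° lon × 1° lat.
south -41.000, north -40.000.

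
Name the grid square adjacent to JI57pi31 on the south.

JI57pi30

Latitude extended square 1; −1 → 0.
The longitude characters are unchanged.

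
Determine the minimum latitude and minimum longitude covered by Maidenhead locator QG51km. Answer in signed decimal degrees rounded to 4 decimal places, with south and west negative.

-28.5000, 150.8333

Field Q=16, G=6: +16·20° lon, +6·10° lat → SW at lon 140°, lat -30°.
Square 5, 1: +5·2° lon, +1·1° lat → SW at lon 150°, lat -29°.
Subsquare k=10, m=12: +10·0.0833333° lon, +12·0.0416667° lat → SW at lon 150.833°, lat -28.5°.
latitude -28.5000, longitude 150.8333.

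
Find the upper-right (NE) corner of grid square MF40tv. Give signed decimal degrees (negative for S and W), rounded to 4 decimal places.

-39.0833, 69.6667

Field M=12, F=5: +12·20° lon, +5·10° lat → SW at lon 60°, lat -40°.
Square 4, 0: +4·2° lon, +0·1° lat → SW at lon 68°, lat -40°.
Subsquare t=19, v=21: +19·0.0833333° lon, +21·0.0416667° lat → SW at lon 69.5833°, lat -39.125°.
Cell spans 0.0833333° lon × 0.0416667° lat. NE corner is SW corner plus one full cell.
latitude -39.0833, longitude 69.6667.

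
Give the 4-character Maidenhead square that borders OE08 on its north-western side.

NE99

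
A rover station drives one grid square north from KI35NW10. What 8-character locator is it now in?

KI35nw11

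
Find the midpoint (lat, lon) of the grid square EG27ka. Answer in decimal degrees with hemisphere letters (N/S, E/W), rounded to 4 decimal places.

Field E=4, G=6: +4·20° lon, +6·10° lat → SW at lon -100°, lat -30°.
Square 2, 7: +2·2° lon, +7·1° lat → SW at lon -96°, lat -23°.
Subsquare k=10, a=0: +10·0.0833333° lon, +0·0.0416667° lat → SW at lon -95.1667°, lat -23°.
Cell spans 0.0833333° lon × 0.0416667° lat. Centre is SW corner plus half of each.
latitude 22.9792° S, longitude 95.1250° W.

22.9792° S, 95.1250° W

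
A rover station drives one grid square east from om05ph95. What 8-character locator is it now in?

OM05qh05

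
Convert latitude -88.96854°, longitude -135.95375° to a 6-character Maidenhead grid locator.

Add 180° to longitude and 90° to latitude: 44.0462, 1.0315.
Field: 44.0462/20 → 2 → C, 1.0315/10 → 0 → A; chars CA.
Square: 4.0462/2 → 2, 1.0315/1 → 1; chars 21.
Subsquare: 0.0462/0.0833333 → 0 → a, 0.0315/0.0416667 → 0 → a; chars aa.

CA21aa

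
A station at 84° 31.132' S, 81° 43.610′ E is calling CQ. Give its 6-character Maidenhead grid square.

Shift to the Maidenhead origin (180°W, 90°S): lon 261.7268, lat 5.4811.
Field: 261.7268/20 → 13 → N, 5.4811/10 → 0 → A; chars NA.
Square: 1.7268/2 → 0, 5.4811/1 → 5; chars 05.
Subsquare: 1.7268/0.0833333 → 20 → u, 0.4811/0.0416667 → 11 → l; chars ul.

NA05ul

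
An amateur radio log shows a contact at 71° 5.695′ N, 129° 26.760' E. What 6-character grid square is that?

PQ41rc

Offset from 180°W / 90°S: lon 309.4460°, lat 161.0949°.
Field: lon ⌊309.4460/20⌋ = 15 → P; lat ⌊161.0949/10⌋ = 16 → Q.
Square: lon ⌊9.4460/2⌋ = 4; lat ⌊1.0949/1⌋ = 1.
Subsquare: lon ⌊1.4460/0.0833333⌋ = 17 → r; lat ⌊0.0949/0.0416667⌋ = 2 → c.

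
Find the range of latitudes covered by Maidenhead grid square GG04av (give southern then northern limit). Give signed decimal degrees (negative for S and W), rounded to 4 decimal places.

Field G=6, G=6: +6·20° lon, +6·10° lat → SW at lon -60°, lat -30°.
Square 0, 4: +0·2° lon, +4·1° lat → SW at lon -60°, lat -26°.
Subsquare a=0, v=21: +0·0.0833333° lon, +21·0.0416667° lat → SW at lon -60°, lat -25.125°.
Cell spans 0.0833333° lon × 0.0416667° lat.
south -25.1250, north -25.0833.

-25.1250, -25.0833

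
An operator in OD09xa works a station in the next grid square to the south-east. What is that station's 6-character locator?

Longitude subsquare x = 23; +1 → 24, wraps to 0 = a, carry into square.
Longitude square 0; +1 → 1.
Latitude subsquare a = 0; −1 → -1, wraps to 23 = x, carry into square.
Latitude square 9; −1 → 8.

OD18ax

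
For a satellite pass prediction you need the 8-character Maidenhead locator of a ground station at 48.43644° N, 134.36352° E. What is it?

Shift to the Maidenhead origin (180°W, 90°S): lon 314.36352, lat 138.43644.
Field: lon ⌊314.36352/20⌋ = 15 → P; lat ⌊138.43644/10⌋ = 13 → N.
Square: lon ⌊14.36352/2⌋ = 7; lat ⌊8.43644/1⌋ = 8.
Subsquare: lon ⌊0.36352/0.0833333⌋ = 4 → e; lat ⌊0.43644/0.0416667⌋ = 10 → k.
Extended square: lon ⌊0.03019/0.00833333⌋ = 3; lat ⌊0.01977/0.00416667⌋ = 4.

PN78ek34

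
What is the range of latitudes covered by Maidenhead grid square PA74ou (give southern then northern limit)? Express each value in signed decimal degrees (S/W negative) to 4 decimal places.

-85.1667, -85.1250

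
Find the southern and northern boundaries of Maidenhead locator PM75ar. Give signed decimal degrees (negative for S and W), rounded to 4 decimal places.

35.7083, 35.7500

Field P=15, M=12: +15·20° lon, +12·10° lat → SW at lon 120°, lat 30°.
Square 7, 5: +7·2° lon, +5·1° lat → SW at lon 134°, lat 35°.
Subsquare a=0, r=17: +0·0.0833333° lon, +17·0.0416667° lat → SW at lon 134°, lat 35.7083°.
Cell spans 0.0833333° lon × 0.0416667° lat.
south 35.7083, north 35.7500.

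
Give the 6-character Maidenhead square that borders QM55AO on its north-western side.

QM45xp

Longitude subsquare a = 0; −1 → -1, wraps to 23 = x, carry into square.
Longitude square 5; −1 → 4.
Latitude subsquare o = 14; +1 → 15 = p.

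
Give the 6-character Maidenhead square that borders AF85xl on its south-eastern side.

Longitude subsquare x = 23; +1 → 24, wraps to 0 = a, carry into square.
Longitude square 8; +1 → 9.
Latitude subsquare l = 11; −1 → 10 = k.

AF95ak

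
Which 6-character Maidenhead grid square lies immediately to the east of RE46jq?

Longitude subsquare j = 9; +1 → 10 = k.
The latitude characters are unchanged.

RE46kq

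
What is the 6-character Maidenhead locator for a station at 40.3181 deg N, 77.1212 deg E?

Add 180° to longitude and 90° to latitude: 257.1212, 130.3181.
Field (20°×10°, letters A–R): lon ⌊257.1212/20⌋ = 12 → M; lat ⌊130.3181/10⌋ = 13 → N.
Square (2°×1°, digits 0–9): lon ⌊17.1212/2⌋ = 8; lat ⌊0.3181/1⌋ = 0.
Subsquare (5′×2.5′, letters a–x): lon ⌊1.1212/0.0833333⌋ = 13 → n; lat ⌊0.3181/0.0416667⌋ = 7 → h.

MN80nh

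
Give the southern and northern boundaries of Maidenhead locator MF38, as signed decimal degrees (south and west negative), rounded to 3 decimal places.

-32.000, -31.000

Field M=12, F=5: +12·20° lon, +5·10° lat → SW at lon 60°, lat -40°.
Square 3, 8: +3·2° lon, +8·1° lat → SW at lon 66°, lat -32°.
Cell spans 2° lon × 1° lat.
south -32.000, north -31.000.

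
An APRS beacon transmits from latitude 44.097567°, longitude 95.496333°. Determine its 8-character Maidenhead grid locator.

NN74rc93

Add 180° to longitude and 90° to latitude: 275.49633, 134.09757.
Field: lon ⌊275.49633/20⌋ = 13 → N; lat ⌊134.09757/10⌋ = 13 → N.
Square: lon ⌊15.49633/2⌋ = 7; lat ⌊4.09757/1⌋ = 4.
Subsquare: lon ⌊1.49633/0.0833333⌋ = 17 → r; lat ⌊0.09757/0.0416667⌋ = 2 → c.
Extended square: lon ⌊0.07967/0.00833333⌋ = 9; lat ⌊0.01423/0.00416667⌋ = 3.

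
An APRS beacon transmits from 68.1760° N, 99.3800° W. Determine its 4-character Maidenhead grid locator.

EP08

Add 180° to longitude and 90° to latitude: 80.62, 158.18.
Field: 80.62/20 → 4 → E, 158.18/10 → 15 → P; chars EP.
Square: 0.62/2 → 0, 8.18/1 → 8; chars 08.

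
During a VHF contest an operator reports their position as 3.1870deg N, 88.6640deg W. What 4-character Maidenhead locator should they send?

Add 180° to longitude and 90° to latitude: 91.34, 93.19.
Field: 91.34/20 → 4 → E, 93.19/10 → 9 → J; chars EJ.
Square: 11.34/2 → 5, 3.19/1 → 3; chars 53.

EJ53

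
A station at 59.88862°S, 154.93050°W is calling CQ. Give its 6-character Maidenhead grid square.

BD20mc

Add 180° to longitude and 90° to latitude: 25.0695, 30.1114.
Field (20°×10°, letters A–R): lon ⌊25.0695/20⌋ = 1 → B; lat ⌊30.1114/10⌋ = 3 → D.
Square (2°×1°, digits 0–9): lon ⌊5.0695/2⌋ = 2; lat ⌊0.1114/1⌋ = 0.
Subsquare (5′×2.5′, letters a–x): lon ⌊1.0695/0.0833333⌋ = 12 → m; lat ⌊0.1114/0.0416667⌋ = 2 → c.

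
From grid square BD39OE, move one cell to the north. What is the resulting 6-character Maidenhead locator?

BD39of

Latitude subsquare e = 4; +1 → 5 = f.
The longitude characters are unchanged.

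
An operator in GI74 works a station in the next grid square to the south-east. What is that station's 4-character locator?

GI83

Longitude square 7; +1 → 8.
Latitude square 4; −1 → 3.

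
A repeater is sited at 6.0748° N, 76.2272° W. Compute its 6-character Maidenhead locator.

Offset from 180°W / 90°S: lon 103.7728°, lat 96.0748°.
Field: 103.7728/20 → 5 → F, 96.0748/10 → 9 → J; chars FJ.
Square: 3.7728/2 → 1, 6.0748/1 → 6; chars 16.
Subsquare: 1.7728/0.0833333 → 21 → v, 0.0748/0.0416667 → 1 → b; chars vb.

FJ16vb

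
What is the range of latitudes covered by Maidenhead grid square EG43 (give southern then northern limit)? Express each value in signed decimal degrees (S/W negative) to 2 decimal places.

Field E=4, G=6: +4·20° lon, +6·10° lat → SW at lon -100°, lat -30°.
Square 4, 3: +4·2° lon, +3·1° lat → SW at lon -92°, lat -27°.
Cell spans 2° lon × 1° lat.
south -27.00, north -26.00.

-27.00, -26.00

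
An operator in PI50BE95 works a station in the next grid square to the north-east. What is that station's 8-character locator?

PI50ce06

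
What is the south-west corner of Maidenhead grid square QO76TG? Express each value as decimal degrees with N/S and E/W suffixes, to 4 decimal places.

Field Q=16, O=14: +16·20° lon, +14·10° lat → SW at lon 140°, lat 50°.
Square 7, 6: +7·2° lon, +6·1° lat → SW at lon 154°, lat 56°.
Subsquare t=19, g=6: +19·0.0833333° lon, +6·0.0416667° lat → SW at lon 155.583°, lat 56.25°.
latitude 56.2500° N, longitude 155.5833° E.

56.2500° N, 155.5833° E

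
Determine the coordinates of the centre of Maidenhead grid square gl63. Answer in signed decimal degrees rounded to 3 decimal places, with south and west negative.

Field G=6, L=11: +6·20° lon, +11·10° lat → SW at lon -60°, lat 20°.
Square 6, 3: +6·2° lon, +3·1° lat → SW at lon -48°, lat 23°.
Cell spans 2° lon × 1° lat. Centre is SW corner plus half of each.
latitude 23.500, longitude -47.000.

23.500, -47.000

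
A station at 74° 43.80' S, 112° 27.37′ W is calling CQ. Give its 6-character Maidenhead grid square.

DB35sg

Shift to the Maidenhead origin (180°W, 90°S): lon 67.5438, lat 15.2700.
Field (20°×10°, letters A–R): lon ⌊67.5438/20⌋ = 3 → D; lat ⌊15.2700/10⌋ = 1 → B.
Square (2°×1°, digits 0–9): lon ⌊7.5438/2⌋ = 3; lat ⌊5.2700/1⌋ = 5.
Subsquare (5′×2.5′, letters a–x): lon ⌊1.5438/0.0833333⌋ = 18 → s; lat ⌊0.2700/0.0416667⌋ = 6 → g.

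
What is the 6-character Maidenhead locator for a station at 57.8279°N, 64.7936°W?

Offset from 180°W / 90°S: lon 115.2064°, lat 147.8279°.
Field (20°×10°, letters A–R): 115.2064/20 → 5 → F, 147.8279/10 → 14 → O; chars FO.
Square (2°×1°, digits 0–9): 15.2064/2 → 7, 7.8279/1 → 7; chars 77.
Subsquare (5′×2.5′, letters a–x): 1.2064/0.0833333 → 14 → o, 0.8279/0.0416667 → 19 → t; chars ot.

FO77ot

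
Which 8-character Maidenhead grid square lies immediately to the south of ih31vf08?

IH31vf07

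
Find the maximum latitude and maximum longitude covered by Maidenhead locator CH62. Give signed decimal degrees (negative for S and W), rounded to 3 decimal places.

-17.000, -126.000

Field C=2, H=7: +2·20° lon, +7·10° lat → SW at lon -140°, lat -20°.
Square 6, 2: +6·2° lon, +2·1° lat → SW at lon -128°, lat -18°.
Cell spans 2° lon × 1° lat. NE corner is SW corner plus one full cell.
latitude -17.000, longitude -126.000.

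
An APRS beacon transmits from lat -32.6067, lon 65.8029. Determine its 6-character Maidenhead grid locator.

MF27vj

Shift to the Maidenhead origin (180°W, 90°S): lon 245.8029, lat 57.3933.
Field: lon ⌊245.8029/20⌋ = 12 → M; lat ⌊57.3933/10⌋ = 5 → F.
Square: lon ⌊5.8029/2⌋ = 2; lat ⌊7.3933/1⌋ = 7.
Subsquare: lon ⌊1.8029/0.0833333⌋ = 21 → v; lat ⌊0.3933/0.0416667⌋ = 9 → j.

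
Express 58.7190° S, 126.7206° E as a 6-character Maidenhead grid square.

PD31ig

Shift to the Maidenhead origin (180°W, 90°S): lon 306.7206, lat 31.2810.
Field (20°×10°, letters A–R): lon ⌊306.7206/20⌋ = 15 → P; lat ⌊31.2810/10⌋ = 3 → D.
Square (2°×1°, digits 0–9): lon ⌊6.7206/2⌋ = 3; lat ⌊1.2810/1⌋ = 1.
Subsquare (5′×2.5′, letters a–x): lon ⌊0.7206/0.0833333⌋ = 8 → i; lat ⌊0.2810/0.0416667⌋ = 6 → g.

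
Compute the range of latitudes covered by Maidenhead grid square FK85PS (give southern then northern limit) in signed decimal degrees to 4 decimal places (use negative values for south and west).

15.7500, 15.7917

Field F=5, K=10: +5·20° lon, +10·10° lat → SW at lon -80°, lat 10°.
Square 8, 5: +8·2° lon, +5·1° lat → SW at lon -64°, lat 15°.
Subsquare p=15, s=18: +15·0.0833333° lon, +18·0.0416667° lat → SW at lon -62.75°, lat 15.75°.
Cell spans 0.0833333° lon × 0.0416667° lat.
south 15.7500, north 15.7917.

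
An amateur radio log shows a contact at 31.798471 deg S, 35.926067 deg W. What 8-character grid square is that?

HF28ae88

Shift to the Maidenhead origin (180°W, 90°S): lon 144.07393, lat 58.20153.
Field (20°×10°, letters A–R): lon ⌊144.07393/20⌋ = 7 → H; lat ⌊58.20153/10⌋ = 5 → F.
Square (2°×1°, digits 0–9): lon ⌊4.07393/2⌋ = 2; lat ⌊8.20153/1⌋ = 8.
Subsquare (5′×2.5′, letters a–x): lon ⌊0.07393/0.0833333⌋ = 0 → a; lat ⌊0.20153/0.0416667⌋ = 4 → e.
Extended square (30″×15″, digits 0–9): lon ⌊0.07393/0.00833333⌋ = 8; lat ⌊0.03486/0.00416667⌋ = 8.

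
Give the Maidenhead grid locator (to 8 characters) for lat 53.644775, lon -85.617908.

EO73ep54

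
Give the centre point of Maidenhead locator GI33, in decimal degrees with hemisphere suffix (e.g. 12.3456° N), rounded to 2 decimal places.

6.50° S, 53.00° W

Field G=6, I=8: +6·20° lon, +8·10° lat → SW at lon -60°, lat -10°.
Square 3, 3: +3·2° lon, +3·1° lat → SW at lon -54°, lat -7°.
Cell spans 2° lon × 1° lat. Centre is SW corner plus half of each.
latitude 6.50° S, longitude 53.00° W.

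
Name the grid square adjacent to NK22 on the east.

Longitude square 2; +1 → 3.
The latitude characters are unchanged.

NK32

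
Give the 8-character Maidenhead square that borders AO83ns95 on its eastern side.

Longitude extended square 9; +1 → 10, wraps to 0, carry into subsquare.
Longitude subsquare n = 13; +1 → 14 = o.
The latitude characters are unchanged.

AO83os05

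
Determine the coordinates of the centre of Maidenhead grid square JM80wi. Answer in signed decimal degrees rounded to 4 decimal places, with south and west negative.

30.3542, 17.8750

Field J=9, M=12: +9·20° lon, +12·10° lat → SW at lon 0°, lat 30°.
Square 8, 0: +8·2° lon, +0·1° lat → SW at lon 16°, lat 30°.
Subsquare w=22, i=8: +22·0.0833333° lon, +8·0.0416667° lat → SW at lon 17.8333°, lat 30.3333°.
Cell spans 0.0833333° lon × 0.0416667° lat. Centre is SW corner plus half of each.
latitude 30.3542, longitude 17.8750.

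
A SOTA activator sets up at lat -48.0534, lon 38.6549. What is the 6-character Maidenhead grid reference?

Add 180° to longitude and 90° to latitude: 218.6549, 41.9466.
Field: 218.6549/20 → 10 → K, 41.9466/10 → 4 → E; chars KE.
Square: 18.6549/2 → 9, 1.9466/1 → 1; chars 91.
Subsquare: 0.6549/0.0833333 → 7 → h, 0.9466/0.0416667 → 22 → w; chars hw.

KE91hw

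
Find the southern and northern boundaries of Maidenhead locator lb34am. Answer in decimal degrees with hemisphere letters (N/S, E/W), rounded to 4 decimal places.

75.5000° S, 75.4583° S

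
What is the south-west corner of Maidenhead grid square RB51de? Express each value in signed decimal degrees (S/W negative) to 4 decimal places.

-78.8333, 170.2500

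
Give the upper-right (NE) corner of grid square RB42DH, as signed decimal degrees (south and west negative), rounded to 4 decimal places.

-77.6667, 168.3333

Field R=17, B=1: +17·20° lon, +1·10° lat → SW at lon 160°, lat -80°.
Square 4, 2: +4·2° lon, +2·1° lat → SW at lon 168°, lat -78°.
Subsquare d=3, h=7: +3·0.0833333° lon, +7·0.0416667° lat → SW at lon 168.25°, lat -77.7083°.
Cell spans 0.0833333° lon × 0.0416667° lat. NE corner is SW corner plus one full cell.
latitude -77.6667, longitude 168.3333.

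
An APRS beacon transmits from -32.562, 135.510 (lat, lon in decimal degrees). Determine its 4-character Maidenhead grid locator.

Offset from 180°W / 90°S: lon 315.51°, lat 57.44°.
Field: lon ⌊315.51/20⌋ = 15 → P; lat ⌊57.44/10⌋ = 5 → F.
Square: lon ⌊15.51/2⌋ = 7; lat ⌊7.44/1⌋ = 7.

PF77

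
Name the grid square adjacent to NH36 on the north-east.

NH47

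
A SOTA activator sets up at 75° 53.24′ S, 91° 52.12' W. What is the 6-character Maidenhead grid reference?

EB44bc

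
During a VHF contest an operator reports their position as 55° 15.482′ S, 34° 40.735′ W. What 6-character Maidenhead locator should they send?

HD24pr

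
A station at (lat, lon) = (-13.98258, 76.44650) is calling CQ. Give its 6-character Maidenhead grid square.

Offset from 180°W / 90°S: lon 256.4465°, lat 76.0174°.
Field (20°×10°, letters A–R): 256.4465/20 → 12 → M, 76.0174/10 → 7 → H; chars MH.
Square (2°×1°, digits 0–9): 16.4465/2 → 8, 6.0174/1 → 6; chars 86.
Subsquare (5′×2.5′, letters a–x): 0.4465/0.0833333 → 5 → f, 0.0174/0.0416667 → 0 → a; chars fa.

MH86fa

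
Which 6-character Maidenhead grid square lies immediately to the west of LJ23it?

LJ23ht

Longitude subsquare i = 8; −1 → 7 = h.
The latitude characters are unchanged.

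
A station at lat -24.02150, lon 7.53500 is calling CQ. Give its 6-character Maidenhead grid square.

Add 180° to longitude and 90° to latitude: 187.5350, 65.9785.
Field: 187.5350/20 → 9 → J, 65.9785/10 → 6 → G; chars JG.
Square: 7.5350/2 → 3, 5.9785/1 → 5; chars 35.
Subsquare: 1.5350/0.0833333 → 18 → s, 0.9785/0.0416667 → 23 → x; chars sx.

JG35sx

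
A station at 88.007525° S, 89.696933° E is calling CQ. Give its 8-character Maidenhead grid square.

NA41ux38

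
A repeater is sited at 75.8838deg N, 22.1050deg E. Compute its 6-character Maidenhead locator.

KQ15bv

Add 180° to longitude and 90° to latitude: 202.1050, 165.8838.
Field: lon ⌊202.1050/20⌋ = 10 → K; lat ⌊165.8838/10⌋ = 16 → Q.
Square: lon ⌊2.1050/2⌋ = 1; lat ⌊5.8838/1⌋ = 5.
Subsquare: lon ⌊0.1050/0.0833333⌋ = 1 → b; lat ⌊0.8838/0.0416667⌋ = 21 → v.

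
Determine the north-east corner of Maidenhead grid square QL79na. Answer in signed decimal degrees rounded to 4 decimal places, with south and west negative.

29.0417, 155.1667

Field Q=16, L=11: +16·20° lon, +11·10° lat → SW at lon 140°, lat 20°.
Square 7, 9: +7·2° lon, +9·1° lat → SW at lon 154°, lat 29°.
Subsquare n=13, a=0: +13·0.0833333° lon, +0·0.0416667° lat → SW at lon 155.083°, lat 29°.
Cell spans 0.0833333° lon × 0.0416667° lat. NE corner is SW corner plus one full cell.
latitude 29.0417, longitude 155.1667.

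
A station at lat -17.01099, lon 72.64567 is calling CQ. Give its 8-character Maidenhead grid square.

MH62hx77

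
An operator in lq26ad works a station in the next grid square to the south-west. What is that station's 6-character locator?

LQ16xc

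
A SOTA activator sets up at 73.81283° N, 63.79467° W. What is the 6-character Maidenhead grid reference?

FQ83ct

Shift to the Maidenhead origin (180°W, 90°S): lon 116.2053, lat 163.8128.
Field: 116.2053/20 → 5 → F, 163.8128/10 → 16 → Q; chars FQ.
Square: 16.2053/2 → 8, 3.8128/1 → 3; chars 83.
Subsquare: 0.2053/0.0833333 → 2 → c, 0.8128/0.0416667 → 19 → t; chars ct.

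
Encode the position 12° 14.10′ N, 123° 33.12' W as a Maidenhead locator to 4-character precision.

Offset from 180°W / 90°S: lon 56.45°, lat 102.23°.
Field: lon ⌊56.45/20⌋ = 2 → C; lat ⌊102.23/10⌋ = 10 → K.
Square: lon ⌊16.45/2⌋ = 8; lat ⌊2.23/1⌋ = 2.

CK82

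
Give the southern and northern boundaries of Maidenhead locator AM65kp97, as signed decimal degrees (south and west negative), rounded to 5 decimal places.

Field A=0, M=12: +0·20° lon, +12·10° lat → SW at lon -180°, lat 30°.
Square 6, 5: +6·2° lon, +5·1° lat → SW at lon -168°, lat 35°.
Subsquare k=10, p=15: +10·0.0833333° lon, +15·0.0416667° lat → SW at lon -167.167°, lat 35.625°.
Extended square 9, 7: +9·0.00833333° lon, +7·0.00416667° lat → SW at lon -167.092°, lat 35.6542°.
Cell spans 0.00833333° lon × 0.00416667° lat.
south 35.65417, north 35.65833.

35.65417, 35.65833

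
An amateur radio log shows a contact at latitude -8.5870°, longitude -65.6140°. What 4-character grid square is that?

Shift to the Maidenhead origin (180°W, 90°S): lon 114.39, lat 81.41.
Field (20°×10°, letters A–R): lon ⌊114.39/20⌋ = 5 → F; lat ⌊81.41/10⌋ = 8 → I.
Square (2°×1°, digits 0–9): lon ⌊14.39/2⌋ = 7; lat ⌊1.41/1⌋ = 1.

FI71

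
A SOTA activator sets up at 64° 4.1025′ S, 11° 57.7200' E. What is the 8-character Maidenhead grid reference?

Shift to the Maidenhead origin (180°W, 90°S): lon 191.96200, lat 25.93162.
Field: 191.96200/20 → 9 → J, 25.93162/10 → 2 → C; chars JC.
Square: 11.96200/2 → 5, 5.93162/1 → 5; chars 55.
Subsquare: 1.96200/0.0833333 → 23 → x, 0.93162/0.0416667 → 22 → w; chars xw.
Extended square: 0.04533/0.00833333 → 5, 0.01496/0.00416667 → 3; chars 53.

JC55xw53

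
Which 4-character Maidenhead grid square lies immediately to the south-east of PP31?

PP40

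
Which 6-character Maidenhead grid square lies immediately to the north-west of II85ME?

II85lf

Longitude subsquare m = 12; −1 → 11 = l.
Latitude subsquare e = 4; +1 → 5 = f.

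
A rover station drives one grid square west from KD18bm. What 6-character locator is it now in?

KD18am

Longitude subsquare b = 1; −1 → 0 = a.
The latitude characters are unchanged.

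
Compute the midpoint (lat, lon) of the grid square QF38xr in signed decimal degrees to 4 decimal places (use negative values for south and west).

Field Q=16, F=5: +16·20° lon, +5·10° lat → SW at lon 140°, lat -40°.
Square 3, 8: +3·2° lon, +8·1° lat → SW at lon 146°, lat -32°.
Subsquare x=23, r=17: +23·0.0833333° lon, +17·0.0416667° lat → SW at lon 147.917°, lat -31.2917°.
Cell spans 0.0833333° lon × 0.0416667° lat. Centre is SW corner plus half of each.
latitude -31.2708, longitude 147.9583.

-31.2708, 147.9583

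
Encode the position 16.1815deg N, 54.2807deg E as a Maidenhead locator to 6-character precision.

Offset from 180°W / 90°S: lon 234.2807°, lat 106.1815°.
Field: lon ⌊234.2807/20⌋ = 11 → L; lat ⌊106.1815/10⌋ = 10 → K.
Square: lon ⌊14.2807/2⌋ = 7; lat ⌊6.1815/1⌋ = 6.
Subsquare: lon ⌊0.2807/0.0833333⌋ = 3 → d; lat ⌊0.1815/0.0416667⌋ = 4 → e.

LK76de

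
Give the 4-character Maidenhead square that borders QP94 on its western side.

QP84

Longitude square 9; −1 → 8.
The latitude characters are unchanged.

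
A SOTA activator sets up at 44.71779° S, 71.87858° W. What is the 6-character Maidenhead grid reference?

FE45bg

Add 180° to longitude and 90° to latitude: 108.1214, 45.2822.
Field (20°×10°, letters A–R): 108.1214/20 → 5 → F, 45.2822/10 → 4 → E; chars FE.
Square (2°×1°, digits 0–9): 8.1214/2 → 4, 5.2822/1 → 5; chars 45.
Subsquare (5′×2.5′, letters a–x): 0.1214/0.0833333 → 1 → b, 0.2822/0.0416667 → 6 → g; chars bg.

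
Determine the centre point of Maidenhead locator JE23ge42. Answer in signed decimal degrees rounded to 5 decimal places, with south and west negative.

-46.82292, 4.53750

Field J=9, E=4: +9·20° lon, +4·10° lat → SW at lon 0°, lat -50°.
Square 2, 3: +2·2° lon, +3·1° lat → SW at lon 4°, lat -47°.
Subsquare g=6, e=4: +6·0.0833333° lon, +4·0.0416667° lat → SW at lon 4.5°, lat -46.8333°.
Extended square 4, 2: +4·0.00833333° lon, +2·0.00416667° lat → SW at lon 4.53333°, lat -46.825°.
Cell spans 0.00833333° lon × 0.00416667° lat. Centre is SW corner plus half of each.
latitude -46.82292, longitude 4.53750.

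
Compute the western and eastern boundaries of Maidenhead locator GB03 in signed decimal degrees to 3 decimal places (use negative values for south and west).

-60.000, -58.000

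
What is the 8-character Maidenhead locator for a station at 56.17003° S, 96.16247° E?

Add 180° to longitude and 90° to latitude: 276.16247, 33.82997.
Field: 276.16247/20 → 13 → N, 33.82997/10 → 3 → D; chars ND.
Square: 16.16247/2 → 8, 3.82997/1 → 3; chars 83.
Subsquare: 0.16247/0.0833333 → 1 → b, 0.82997/0.0416667 → 19 → t; chars bt.
Extended square: 0.07914/0.00833333 → 9, 0.03830/0.00416667 → 9; chars 99.

ND83bt99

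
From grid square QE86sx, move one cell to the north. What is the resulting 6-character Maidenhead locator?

Latitude subsquare x = 23; +1 → 24, wraps to 0 = a, carry into square.
Latitude square 6; +1 → 7.
The longitude characters are unchanged.

QE87sa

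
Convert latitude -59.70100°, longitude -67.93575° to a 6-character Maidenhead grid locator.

Add 180° to longitude and 90° to latitude: 112.0643, 30.2990.
Field: 112.0643/20 → 5 → F, 30.2990/10 → 3 → D; chars FD.
Square: 12.0643/2 → 6, 0.2990/1 → 0; chars 60.
Subsquare: 0.0643/0.0833333 → 0 → a, 0.2990/0.0416667 → 7 → h; chars ah.

FD60ah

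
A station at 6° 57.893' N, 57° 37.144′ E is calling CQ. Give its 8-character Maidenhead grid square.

Add 180° to longitude and 90° to latitude: 237.61907, 96.96488.
Field: 237.61907/20 → 11 → L, 96.96488/10 → 9 → J; chars LJ.
Square: 17.61907/2 → 8, 6.96488/1 → 6; chars 86.
Subsquare: 1.61907/0.0833333 → 19 → t, 0.96488/0.0416667 → 23 → x; chars tx.
Extended square: 0.03573/0.00833333 → 4, 0.00655/0.00416667 → 1; chars 41.

LJ86tx41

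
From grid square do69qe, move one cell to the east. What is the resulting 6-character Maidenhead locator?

DO69re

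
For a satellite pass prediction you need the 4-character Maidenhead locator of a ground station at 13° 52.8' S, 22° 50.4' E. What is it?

Offset from 180°W / 90°S: lon 202.84°, lat 76.12°.
Field (20°×10°, letters A–R): 202.84/20 → 10 → K, 76.12/10 → 7 → H; chars KH.
Square (2°×1°, digits 0–9): 2.84/2 → 1, 6.12/1 → 6; chars 16.

KH16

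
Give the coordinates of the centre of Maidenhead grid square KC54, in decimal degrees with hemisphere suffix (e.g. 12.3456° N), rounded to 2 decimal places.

65.50° S, 31.00° E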